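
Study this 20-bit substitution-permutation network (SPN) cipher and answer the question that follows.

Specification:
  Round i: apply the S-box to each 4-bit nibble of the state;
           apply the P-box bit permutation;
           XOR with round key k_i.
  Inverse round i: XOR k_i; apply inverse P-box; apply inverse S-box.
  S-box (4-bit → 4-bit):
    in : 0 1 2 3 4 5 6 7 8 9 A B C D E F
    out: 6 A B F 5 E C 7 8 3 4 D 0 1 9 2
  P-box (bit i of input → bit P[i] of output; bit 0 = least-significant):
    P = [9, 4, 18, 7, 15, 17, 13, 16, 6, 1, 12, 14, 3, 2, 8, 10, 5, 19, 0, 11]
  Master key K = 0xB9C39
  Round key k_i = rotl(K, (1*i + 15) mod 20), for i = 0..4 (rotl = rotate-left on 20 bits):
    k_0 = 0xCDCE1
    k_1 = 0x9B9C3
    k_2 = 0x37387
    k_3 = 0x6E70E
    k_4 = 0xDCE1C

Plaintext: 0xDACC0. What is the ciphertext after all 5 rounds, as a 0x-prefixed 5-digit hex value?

s_0 = plaintext = 0xDACC0
s_1 = Round(s_0, k_0) = 0x8DDD1
s_2 = Round(s_1, k_1) = 0x9311B
s_3 = Round(s_2, k_2) = 0xC3429
s_4 = Round(s_3, k_3) = 0x57052
s_5 = Round(s_4, k_4) = 0x6F583

0x6F583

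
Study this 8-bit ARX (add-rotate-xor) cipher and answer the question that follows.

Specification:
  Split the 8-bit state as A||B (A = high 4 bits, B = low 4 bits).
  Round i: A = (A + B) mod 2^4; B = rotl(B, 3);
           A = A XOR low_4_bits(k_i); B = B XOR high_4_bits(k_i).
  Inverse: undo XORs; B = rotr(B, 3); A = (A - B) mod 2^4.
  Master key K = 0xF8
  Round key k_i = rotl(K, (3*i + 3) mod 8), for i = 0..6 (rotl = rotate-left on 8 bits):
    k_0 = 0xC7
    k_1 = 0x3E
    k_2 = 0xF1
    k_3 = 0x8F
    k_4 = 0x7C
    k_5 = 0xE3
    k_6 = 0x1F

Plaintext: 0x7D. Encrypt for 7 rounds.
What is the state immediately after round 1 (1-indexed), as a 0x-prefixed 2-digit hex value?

s_0 = plaintext = 0x7D
s_1 = Round(s_0, k_0) = 0x32
s_2 = Round(s_1, k_1) = 0xB2
s_3 = Round(s_2, k_2) = 0xCE
s_4 = Round(s_3, k_3) = 0x5F
s_5 = Round(s_4, k_4) = 0x88
s_6 = Round(s_5, k_5) = 0x3A
s_7 = Round(s_6, k_6) = 0x24

0x32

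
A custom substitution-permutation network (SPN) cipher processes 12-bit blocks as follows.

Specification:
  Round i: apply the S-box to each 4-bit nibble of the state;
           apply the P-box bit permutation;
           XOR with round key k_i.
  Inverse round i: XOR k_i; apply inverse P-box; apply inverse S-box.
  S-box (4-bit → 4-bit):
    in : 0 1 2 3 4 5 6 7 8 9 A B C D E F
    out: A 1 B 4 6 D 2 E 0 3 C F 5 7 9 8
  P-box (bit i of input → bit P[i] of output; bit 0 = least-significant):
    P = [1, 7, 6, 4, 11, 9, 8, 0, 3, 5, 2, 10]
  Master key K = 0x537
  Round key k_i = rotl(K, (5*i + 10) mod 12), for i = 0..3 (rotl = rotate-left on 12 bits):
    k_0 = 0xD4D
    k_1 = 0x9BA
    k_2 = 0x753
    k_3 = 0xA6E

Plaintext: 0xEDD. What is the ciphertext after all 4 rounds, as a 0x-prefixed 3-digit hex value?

0x289

s_0 = plaintext = 0xEDD
s_1 = Round(s_0, k_0) = 0x287
s_2 = Round(s_1, k_1) = 0xD42
s_3 = Round(s_2, k_2) = 0x4ED
s_4 = Round(s_3, k_3) = 0x289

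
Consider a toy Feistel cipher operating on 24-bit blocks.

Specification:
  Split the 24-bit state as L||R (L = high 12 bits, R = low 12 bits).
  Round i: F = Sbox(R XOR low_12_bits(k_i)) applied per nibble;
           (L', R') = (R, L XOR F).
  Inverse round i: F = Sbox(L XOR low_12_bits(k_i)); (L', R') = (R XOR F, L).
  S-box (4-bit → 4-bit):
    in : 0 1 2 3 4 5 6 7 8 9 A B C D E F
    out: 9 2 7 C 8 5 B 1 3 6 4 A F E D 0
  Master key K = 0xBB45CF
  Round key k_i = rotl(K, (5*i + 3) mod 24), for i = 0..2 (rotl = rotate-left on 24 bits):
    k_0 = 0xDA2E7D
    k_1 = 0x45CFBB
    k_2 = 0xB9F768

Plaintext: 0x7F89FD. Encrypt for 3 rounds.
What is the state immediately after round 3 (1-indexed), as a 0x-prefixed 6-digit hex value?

0xFE95F3

s_0 = plaintext = 0x7F89FD
s_1 = Round(s_0, k_0) = 0x9FD6C1
s_2 = Round(s_1, k_1) = 0x6C1FE9
s_3 = Round(s_2, k_2) = 0xFE95F3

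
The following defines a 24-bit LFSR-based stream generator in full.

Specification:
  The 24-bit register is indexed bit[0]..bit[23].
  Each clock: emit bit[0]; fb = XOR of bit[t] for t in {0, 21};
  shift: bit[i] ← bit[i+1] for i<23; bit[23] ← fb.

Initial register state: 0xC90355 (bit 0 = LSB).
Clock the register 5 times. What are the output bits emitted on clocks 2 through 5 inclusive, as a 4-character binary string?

reg_0 = 0xC90355
clock 1: out=1, reg = 0xE481AA
clock 2: out=0, reg = 0xF240D5
clock 3: out=1, reg = 0x79206A
clock 4: out=0, reg = 0xBC9035
clock 5: out=1, reg = 0x5E481A

0101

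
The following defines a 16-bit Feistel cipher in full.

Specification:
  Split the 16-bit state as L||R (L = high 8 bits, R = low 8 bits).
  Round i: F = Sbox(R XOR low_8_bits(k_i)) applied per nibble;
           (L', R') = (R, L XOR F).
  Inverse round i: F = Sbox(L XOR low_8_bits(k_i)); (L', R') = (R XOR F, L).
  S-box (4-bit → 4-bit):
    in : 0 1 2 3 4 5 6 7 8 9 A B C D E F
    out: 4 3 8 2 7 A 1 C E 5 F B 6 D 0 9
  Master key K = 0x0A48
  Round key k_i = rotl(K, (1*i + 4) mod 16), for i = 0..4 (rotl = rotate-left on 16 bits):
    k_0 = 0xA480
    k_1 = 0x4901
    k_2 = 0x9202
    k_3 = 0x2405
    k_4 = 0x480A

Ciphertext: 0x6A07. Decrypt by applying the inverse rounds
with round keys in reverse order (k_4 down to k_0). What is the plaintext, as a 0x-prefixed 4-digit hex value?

0xAAE7

s_0 = ciphertext = 0x6A07
s_1 = InvRound(s_0, k_4) = 0x136A
s_2 = InvRound(s_1, k_3) = 0x5B13
s_3 = InvRound(s_2, k_2) = 0xB65B
s_4 = InvRound(s_3, k_1) = 0xE7B6
s_5 = InvRound(s_4, k_0) = 0xAAE7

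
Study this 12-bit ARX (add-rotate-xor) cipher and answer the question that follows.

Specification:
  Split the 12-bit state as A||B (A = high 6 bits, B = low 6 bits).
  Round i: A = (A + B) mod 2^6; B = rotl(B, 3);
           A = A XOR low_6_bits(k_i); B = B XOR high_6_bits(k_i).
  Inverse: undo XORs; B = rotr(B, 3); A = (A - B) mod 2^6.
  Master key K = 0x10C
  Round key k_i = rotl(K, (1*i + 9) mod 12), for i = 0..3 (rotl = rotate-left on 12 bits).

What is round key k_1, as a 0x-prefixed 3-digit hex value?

K = 0x10C
k_0 = rotl(K, (1*0+9) mod 12) = rotl(K, 9) = 0x821
k_1 = rotl(K, (1*1+9) mod 12) = rotl(K, 10) = 0x043

0x043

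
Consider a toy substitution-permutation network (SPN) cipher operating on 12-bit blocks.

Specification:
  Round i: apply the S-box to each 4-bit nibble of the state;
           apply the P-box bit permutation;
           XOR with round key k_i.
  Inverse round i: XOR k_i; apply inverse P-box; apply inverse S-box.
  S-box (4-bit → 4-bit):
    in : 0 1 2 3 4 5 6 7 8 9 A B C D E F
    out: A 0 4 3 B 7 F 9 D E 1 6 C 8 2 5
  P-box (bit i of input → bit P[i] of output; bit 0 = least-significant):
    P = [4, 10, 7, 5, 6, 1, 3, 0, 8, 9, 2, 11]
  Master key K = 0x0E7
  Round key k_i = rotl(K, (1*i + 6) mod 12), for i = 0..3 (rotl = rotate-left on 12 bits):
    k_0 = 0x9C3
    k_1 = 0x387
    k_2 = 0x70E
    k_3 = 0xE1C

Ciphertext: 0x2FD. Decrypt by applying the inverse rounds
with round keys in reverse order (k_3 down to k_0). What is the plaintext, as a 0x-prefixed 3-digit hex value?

s_0 = ciphertext = 0x2FD
s_1 = InvRound(s_0, k_3) = 0xD79
s_2 = InvRound(s_1, k_2) = 0x947
s_3 = InvRound(s_2, k_1) = 0x0A2
s_4 = InvRound(s_3, k_0) = 0x77D

0x77D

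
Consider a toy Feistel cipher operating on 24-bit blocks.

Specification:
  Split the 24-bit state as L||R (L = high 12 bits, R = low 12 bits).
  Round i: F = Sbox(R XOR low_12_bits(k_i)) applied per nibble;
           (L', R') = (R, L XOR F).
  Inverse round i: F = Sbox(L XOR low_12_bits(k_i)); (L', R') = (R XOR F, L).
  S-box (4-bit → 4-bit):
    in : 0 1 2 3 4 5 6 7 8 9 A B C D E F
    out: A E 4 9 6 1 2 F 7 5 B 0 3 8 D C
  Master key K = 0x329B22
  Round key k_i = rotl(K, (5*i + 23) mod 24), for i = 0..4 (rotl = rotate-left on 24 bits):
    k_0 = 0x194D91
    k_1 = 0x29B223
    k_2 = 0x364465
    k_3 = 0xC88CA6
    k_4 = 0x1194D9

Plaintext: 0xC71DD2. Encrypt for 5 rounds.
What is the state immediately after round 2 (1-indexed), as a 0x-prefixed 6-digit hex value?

0x618B42

s_0 = plaintext = 0xC71DD2
s_1 = Round(s_0, k_0) = 0xDD2618
s_2 = Round(s_1, k_1) = 0x618B42
s_3 = Round(s_2, k_2) = 0xB42A57
s_4 = Round(s_3, k_3) = 0xA5798C
s_5 = Round(s_4, k_4) = 0x98C246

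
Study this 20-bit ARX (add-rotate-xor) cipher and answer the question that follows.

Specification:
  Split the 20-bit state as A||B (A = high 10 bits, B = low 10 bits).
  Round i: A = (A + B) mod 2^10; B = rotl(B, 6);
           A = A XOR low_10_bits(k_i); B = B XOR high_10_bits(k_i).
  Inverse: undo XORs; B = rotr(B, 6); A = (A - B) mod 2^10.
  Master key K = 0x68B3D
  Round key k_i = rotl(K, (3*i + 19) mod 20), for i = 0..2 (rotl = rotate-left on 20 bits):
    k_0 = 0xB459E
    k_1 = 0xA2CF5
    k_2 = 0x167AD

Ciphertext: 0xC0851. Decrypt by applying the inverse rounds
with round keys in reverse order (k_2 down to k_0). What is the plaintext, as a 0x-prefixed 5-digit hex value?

0xC8E99

s_0 = ciphertext = 0xC0851
s_1 = InvRound(s_0, k_2) = 0x0BC80
s_2 = InvRound(s_1, k_1) = 0x088B8
s_3 = InvRound(s_2, k_0) = 0xC8E99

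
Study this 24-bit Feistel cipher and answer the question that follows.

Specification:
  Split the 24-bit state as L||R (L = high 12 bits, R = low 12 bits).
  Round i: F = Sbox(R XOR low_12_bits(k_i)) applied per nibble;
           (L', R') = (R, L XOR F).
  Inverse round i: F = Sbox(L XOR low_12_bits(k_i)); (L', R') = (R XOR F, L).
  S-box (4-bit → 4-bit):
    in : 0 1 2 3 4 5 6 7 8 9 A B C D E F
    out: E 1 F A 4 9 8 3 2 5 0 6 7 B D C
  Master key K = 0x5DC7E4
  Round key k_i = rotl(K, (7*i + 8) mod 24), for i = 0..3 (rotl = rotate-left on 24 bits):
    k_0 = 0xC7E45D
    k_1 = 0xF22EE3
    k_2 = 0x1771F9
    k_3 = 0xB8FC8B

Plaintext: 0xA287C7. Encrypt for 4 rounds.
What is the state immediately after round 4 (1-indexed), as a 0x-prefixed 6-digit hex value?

0x6FAAA0

s_0 = plaintext = 0xA287C7
s_1 = Round(s_0, k_0) = 0x7C7078
s_2 = Round(s_1, k_1) = 0x078A91
s_3 = Round(s_2, k_2) = 0xA916FA
s_4 = Round(s_3, k_3) = 0x6FAAA0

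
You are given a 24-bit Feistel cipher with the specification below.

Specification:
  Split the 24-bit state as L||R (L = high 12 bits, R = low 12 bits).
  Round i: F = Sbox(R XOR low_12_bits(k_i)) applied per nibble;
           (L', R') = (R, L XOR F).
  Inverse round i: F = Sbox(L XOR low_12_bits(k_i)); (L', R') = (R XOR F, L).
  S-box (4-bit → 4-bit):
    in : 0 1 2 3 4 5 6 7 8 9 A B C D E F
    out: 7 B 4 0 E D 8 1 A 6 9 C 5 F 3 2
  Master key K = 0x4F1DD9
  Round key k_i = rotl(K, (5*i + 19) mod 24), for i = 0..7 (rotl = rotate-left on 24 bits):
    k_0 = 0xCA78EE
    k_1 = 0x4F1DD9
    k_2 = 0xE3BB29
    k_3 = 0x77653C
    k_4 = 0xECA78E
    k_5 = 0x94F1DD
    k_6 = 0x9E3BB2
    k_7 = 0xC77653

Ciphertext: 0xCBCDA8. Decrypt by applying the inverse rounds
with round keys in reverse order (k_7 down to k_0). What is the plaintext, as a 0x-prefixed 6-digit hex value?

s_0 = ciphertext = 0xCBCDA8
s_1 = InvRound(s_0, k_7) = 0x49ACBC
s_2 = InvRound(s_1, k_6) = 0xEF649A
s_3 = InvRound(s_2, k_5) = 0x6D6EF6
s_4 = InvRound(s_3, k_4) = 0x52C6D6
s_5 = InvRound(s_4, k_3) = 0x16152C
s_6 = InvRound(s_5, k_2) = 0xCC6161
s_7 = InvRound(s_6, k_1) = 0xAD3CC6
s_8 = InvRound(s_7, k_0) = 0x8C9AD3

0x8C9AD3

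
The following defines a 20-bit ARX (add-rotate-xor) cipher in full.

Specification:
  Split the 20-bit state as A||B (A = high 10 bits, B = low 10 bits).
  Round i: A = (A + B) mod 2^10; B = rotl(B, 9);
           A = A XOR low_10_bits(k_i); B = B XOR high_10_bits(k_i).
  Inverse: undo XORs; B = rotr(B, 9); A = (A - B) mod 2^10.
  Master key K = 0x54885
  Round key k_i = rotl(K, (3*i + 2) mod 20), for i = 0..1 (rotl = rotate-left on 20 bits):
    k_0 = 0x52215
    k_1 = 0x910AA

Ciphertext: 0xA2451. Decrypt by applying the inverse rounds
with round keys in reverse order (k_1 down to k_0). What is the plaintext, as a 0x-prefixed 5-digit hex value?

0x49EC6

s_0 = ciphertext = 0xA2451
s_1 = InvRound(s_0, k_1) = 0x7E02B
s_2 = InvRound(s_1, k_0) = 0x49EC6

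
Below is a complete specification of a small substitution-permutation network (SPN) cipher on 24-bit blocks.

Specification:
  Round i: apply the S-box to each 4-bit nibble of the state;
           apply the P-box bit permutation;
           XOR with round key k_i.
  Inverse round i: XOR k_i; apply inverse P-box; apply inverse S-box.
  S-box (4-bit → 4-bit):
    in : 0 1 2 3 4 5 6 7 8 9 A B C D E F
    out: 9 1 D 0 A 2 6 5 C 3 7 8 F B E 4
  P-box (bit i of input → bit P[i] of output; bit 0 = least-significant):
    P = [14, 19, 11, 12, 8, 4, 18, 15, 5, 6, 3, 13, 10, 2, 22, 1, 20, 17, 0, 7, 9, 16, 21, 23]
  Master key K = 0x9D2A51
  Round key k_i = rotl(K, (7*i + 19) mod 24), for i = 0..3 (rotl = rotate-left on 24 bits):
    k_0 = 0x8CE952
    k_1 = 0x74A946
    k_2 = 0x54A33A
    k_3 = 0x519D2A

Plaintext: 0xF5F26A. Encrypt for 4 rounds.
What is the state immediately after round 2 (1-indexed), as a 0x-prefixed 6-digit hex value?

s_0 = plaintext = 0xF5F26A
s_1 = Round(s_0, k_0) = 0xE2816A
s_2 = Round(s_1, k_1) = 0x89E1F5
s_3 = Round(s_2, k_2) = 0xAAA31C
s_4 = Round(s_3, k_3) = 0x2AC22F

0x89E1F5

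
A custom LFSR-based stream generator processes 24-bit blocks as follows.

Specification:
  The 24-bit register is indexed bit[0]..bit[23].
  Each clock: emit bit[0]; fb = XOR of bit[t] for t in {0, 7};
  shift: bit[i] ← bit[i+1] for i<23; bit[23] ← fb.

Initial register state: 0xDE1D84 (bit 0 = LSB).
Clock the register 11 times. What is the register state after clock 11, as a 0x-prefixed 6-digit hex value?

reg_0 = 0xDE1D84
clock 1: out=0, reg = 0xEF0EC2
clock 2: out=0, reg = 0xF78761
clock 3: out=1, reg = 0xFBC3B0
clock 4: out=0, reg = 0xFDE1D8
clock 5: out=0, reg = 0xFEF0EC
clock 6: out=0, reg = 0xFF7876
clock 7: out=0, reg = 0x7FBC3B
clock 8: out=1, reg = 0xBFDE1D
clock 9: out=1, reg = 0xDFEF0E
clock 10: out=0, reg = 0x6FF787
clock 11: out=1, reg = 0x37FBC3

0x37FBC3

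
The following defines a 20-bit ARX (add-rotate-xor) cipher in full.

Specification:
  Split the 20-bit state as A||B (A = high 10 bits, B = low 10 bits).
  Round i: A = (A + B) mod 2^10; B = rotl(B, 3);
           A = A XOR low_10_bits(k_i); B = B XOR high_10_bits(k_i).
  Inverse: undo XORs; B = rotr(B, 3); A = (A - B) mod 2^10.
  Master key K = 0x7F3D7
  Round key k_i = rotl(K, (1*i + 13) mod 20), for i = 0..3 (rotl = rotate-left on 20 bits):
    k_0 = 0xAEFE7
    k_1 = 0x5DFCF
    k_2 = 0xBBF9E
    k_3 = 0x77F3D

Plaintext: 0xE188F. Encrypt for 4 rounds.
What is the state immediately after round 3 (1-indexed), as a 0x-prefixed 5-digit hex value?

0xD0DF9

s_0 = plaintext = 0xE188F
s_1 = Round(s_0, k_0) = 0xFCAC2
s_2 = Round(s_1, k_1) = 0x5EF62
s_3 = Round(s_2, k_2) = 0xD0DF9
s_4 = Round(s_3, k_3) = 0x80614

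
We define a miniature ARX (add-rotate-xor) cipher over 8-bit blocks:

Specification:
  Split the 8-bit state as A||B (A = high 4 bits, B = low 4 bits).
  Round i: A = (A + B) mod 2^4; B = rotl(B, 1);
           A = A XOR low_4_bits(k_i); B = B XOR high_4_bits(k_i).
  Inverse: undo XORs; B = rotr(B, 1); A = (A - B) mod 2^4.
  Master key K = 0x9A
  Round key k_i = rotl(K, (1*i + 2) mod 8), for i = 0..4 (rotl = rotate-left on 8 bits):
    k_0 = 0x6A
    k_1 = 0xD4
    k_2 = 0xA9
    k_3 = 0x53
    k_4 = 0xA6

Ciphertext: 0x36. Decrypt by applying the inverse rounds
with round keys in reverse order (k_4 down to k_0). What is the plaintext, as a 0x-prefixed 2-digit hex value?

s_0 = ciphertext = 0x36
s_1 = InvRound(s_0, k_4) = 0xF6
s_2 = InvRound(s_1, k_3) = 0x39
s_3 = InvRound(s_2, k_2) = 0x19
s_4 = InvRound(s_3, k_1) = 0x32
s_5 = InvRound(s_4, k_0) = 0x72

0x72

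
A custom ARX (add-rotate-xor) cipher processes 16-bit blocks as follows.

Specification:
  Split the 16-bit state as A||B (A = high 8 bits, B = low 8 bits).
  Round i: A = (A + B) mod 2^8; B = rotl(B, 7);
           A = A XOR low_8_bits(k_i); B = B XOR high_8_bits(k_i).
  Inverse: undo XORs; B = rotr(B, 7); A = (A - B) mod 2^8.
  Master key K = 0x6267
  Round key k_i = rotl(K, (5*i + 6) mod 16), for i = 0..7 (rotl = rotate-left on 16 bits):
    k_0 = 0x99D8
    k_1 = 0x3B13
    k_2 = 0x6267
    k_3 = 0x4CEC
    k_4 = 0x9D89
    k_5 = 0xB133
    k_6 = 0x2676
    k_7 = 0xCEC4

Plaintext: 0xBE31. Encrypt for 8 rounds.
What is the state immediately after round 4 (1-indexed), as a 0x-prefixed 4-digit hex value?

0xAC93

s_0 = plaintext = 0xBE31
s_1 = Round(s_0, k_0) = 0x3701
s_2 = Round(s_1, k_1) = 0x2BBB
s_3 = Round(s_2, k_2) = 0x81BF
s_4 = Round(s_3, k_3) = 0xAC93
s_5 = Round(s_4, k_4) = 0xB654
s_6 = Round(s_5, k_5) = 0x399B
s_7 = Round(s_6, k_6) = 0xA2EB
s_8 = Round(s_7, k_7) = 0x493B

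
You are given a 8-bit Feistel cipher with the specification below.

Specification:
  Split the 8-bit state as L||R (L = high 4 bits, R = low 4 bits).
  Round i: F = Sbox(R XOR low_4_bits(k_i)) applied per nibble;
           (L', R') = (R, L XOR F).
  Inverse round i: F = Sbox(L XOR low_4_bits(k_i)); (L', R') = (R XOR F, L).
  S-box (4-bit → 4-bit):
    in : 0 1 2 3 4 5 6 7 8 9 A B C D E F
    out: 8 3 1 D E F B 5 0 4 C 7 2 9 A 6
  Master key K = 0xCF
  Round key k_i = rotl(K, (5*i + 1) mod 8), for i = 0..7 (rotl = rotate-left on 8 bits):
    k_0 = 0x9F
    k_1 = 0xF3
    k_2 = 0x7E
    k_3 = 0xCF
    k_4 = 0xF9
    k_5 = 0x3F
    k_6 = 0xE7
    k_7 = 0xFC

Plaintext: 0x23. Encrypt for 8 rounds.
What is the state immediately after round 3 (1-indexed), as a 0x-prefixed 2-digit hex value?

s_0 = plaintext = 0x23
s_1 = Round(s_0, k_0) = 0x30
s_2 = Round(s_1, k_1) = 0x0E
s_3 = Round(s_2, k_2) = 0xE8
s_4 = Round(s_3, k_3) = 0x8B
s_5 = Round(s_4, k_4) = 0xB9
s_6 = Round(s_5, k_5) = 0x90
s_7 = Round(s_6, k_6) = 0x0C
s_8 = Round(s_7, k_7) = 0xC8

0xE8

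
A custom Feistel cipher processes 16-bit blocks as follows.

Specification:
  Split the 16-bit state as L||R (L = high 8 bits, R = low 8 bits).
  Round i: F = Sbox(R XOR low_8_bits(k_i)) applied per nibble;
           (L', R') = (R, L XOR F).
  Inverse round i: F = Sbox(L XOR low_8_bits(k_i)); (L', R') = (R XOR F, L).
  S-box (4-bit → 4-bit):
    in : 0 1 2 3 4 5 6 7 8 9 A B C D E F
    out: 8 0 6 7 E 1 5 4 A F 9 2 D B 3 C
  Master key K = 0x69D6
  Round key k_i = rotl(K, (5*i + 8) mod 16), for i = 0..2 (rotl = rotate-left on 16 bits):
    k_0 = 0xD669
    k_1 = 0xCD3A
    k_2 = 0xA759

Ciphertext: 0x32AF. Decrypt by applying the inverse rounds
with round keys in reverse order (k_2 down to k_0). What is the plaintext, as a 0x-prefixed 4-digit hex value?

s_0 = ciphertext = 0x32AF
s_1 = InvRound(s_0, k_2) = 0xFD32
s_2 = InvRound(s_1, k_1) = 0xE6FD
s_3 = InvRound(s_2, k_0) = 0x51E6

0x51E6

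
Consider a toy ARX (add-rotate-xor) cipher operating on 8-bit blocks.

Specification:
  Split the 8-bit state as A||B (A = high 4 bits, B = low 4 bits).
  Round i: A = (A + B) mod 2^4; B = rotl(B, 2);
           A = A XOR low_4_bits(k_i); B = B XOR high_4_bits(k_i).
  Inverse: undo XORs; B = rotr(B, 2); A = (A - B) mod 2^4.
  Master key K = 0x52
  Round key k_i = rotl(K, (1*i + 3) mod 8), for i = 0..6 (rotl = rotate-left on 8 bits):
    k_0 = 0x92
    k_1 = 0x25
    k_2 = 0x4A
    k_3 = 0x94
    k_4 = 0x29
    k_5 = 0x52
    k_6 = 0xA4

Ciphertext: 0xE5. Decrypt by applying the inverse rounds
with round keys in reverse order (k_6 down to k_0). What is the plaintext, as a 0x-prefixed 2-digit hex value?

s_0 = ciphertext = 0xE5
s_1 = InvRound(s_0, k_6) = 0xBF
s_2 = InvRound(s_1, k_5) = 0xFA
s_3 = InvRound(s_2, k_4) = 0x42
s_4 = InvRound(s_3, k_3) = 0x2E
s_5 = InvRound(s_4, k_2) = 0xEA
s_6 = InvRound(s_5, k_1) = 0x92
s_7 = InvRound(s_6, k_0) = 0xDE

0xDE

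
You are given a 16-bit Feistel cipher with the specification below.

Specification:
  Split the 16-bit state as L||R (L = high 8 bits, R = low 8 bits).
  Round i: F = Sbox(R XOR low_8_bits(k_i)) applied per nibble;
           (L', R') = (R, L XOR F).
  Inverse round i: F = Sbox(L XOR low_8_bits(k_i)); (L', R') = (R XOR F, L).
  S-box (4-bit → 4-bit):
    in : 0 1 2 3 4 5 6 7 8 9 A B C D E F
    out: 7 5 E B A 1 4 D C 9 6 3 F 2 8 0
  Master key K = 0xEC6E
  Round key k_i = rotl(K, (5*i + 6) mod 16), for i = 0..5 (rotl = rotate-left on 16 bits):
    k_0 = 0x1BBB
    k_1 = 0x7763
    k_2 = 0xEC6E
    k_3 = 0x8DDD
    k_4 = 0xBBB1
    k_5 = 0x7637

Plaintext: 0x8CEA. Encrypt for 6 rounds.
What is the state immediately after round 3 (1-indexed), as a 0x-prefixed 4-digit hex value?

s_0 = plaintext = 0x8CEA
s_1 = Round(s_0, k_0) = 0xEA99
s_2 = Round(s_1, k_1) = 0x99EC
s_3 = Round(s_2, k_2) = 0xEC57
s_4 = Round(s_3, k_3) = 0x572A
s_5 = Round(s_4, k_4) = 0x2AC4
s_6 = Round(s_5, k_5) = 0xC421

0xEC57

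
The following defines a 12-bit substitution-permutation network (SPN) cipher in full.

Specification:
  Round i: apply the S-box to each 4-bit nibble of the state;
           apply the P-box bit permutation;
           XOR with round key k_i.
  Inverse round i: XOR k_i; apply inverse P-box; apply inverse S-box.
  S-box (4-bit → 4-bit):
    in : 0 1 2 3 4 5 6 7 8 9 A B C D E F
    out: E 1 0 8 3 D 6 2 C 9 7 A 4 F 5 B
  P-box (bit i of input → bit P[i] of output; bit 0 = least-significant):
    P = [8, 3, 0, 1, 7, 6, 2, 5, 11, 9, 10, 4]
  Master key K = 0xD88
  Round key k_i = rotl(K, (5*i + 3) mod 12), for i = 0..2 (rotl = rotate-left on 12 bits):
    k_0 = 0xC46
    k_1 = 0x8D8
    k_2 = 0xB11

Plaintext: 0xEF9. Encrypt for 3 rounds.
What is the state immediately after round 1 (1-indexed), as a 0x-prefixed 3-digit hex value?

0x1A4

s_0 = plaintext = 0xEF9
s_1 = Round(s_0, k_0) = 0x1A4
s_2 = Round(s_1, k_1) = 0x114
s_3 = Round(s_2, k_2) = 0x299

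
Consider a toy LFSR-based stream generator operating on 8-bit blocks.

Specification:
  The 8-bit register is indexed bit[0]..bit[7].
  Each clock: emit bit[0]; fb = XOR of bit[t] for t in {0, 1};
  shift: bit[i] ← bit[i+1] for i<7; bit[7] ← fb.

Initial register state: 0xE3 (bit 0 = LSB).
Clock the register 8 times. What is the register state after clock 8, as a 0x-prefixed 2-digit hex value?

0x92

reg_0 = 0xE3
clock 1: out=1, reg = 0x71
clock 2: out=1, reg = 0xB8
clock 3: out=0, reg = 0x5C
clock 4: out=0, reg = 0x2E
clock 5: out=0, reg = 0x97
clock 6: out=1, reg = 0x4B
clock 7: out=1, reg = 0x25
clock 8: out=1, reg = 0x92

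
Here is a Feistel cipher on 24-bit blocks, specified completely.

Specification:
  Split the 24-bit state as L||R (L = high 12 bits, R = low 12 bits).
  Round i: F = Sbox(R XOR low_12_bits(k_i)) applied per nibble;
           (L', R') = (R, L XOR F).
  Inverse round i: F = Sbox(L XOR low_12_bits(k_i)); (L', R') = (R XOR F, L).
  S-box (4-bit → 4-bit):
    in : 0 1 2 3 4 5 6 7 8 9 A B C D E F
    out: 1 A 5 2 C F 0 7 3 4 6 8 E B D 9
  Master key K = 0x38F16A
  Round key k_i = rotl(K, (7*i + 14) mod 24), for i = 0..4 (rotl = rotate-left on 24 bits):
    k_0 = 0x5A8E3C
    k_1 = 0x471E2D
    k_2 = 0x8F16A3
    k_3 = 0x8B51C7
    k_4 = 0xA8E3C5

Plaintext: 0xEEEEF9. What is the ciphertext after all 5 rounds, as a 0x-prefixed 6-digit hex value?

0xC113A1

s_0 = plaintext = 0xEEEEF9
s_1 = Round(s_0, k_0) = 0xEF9F01
s_2 = Round(s_1, k_1) = 0xF014A7
s_3 = Round(s_2, k_2) = 0x4A7A1D
s_4 = Round(s_3, k_3) = 0xA1DC11
s_5 = Round(s_4, k_4) = 0xC113A1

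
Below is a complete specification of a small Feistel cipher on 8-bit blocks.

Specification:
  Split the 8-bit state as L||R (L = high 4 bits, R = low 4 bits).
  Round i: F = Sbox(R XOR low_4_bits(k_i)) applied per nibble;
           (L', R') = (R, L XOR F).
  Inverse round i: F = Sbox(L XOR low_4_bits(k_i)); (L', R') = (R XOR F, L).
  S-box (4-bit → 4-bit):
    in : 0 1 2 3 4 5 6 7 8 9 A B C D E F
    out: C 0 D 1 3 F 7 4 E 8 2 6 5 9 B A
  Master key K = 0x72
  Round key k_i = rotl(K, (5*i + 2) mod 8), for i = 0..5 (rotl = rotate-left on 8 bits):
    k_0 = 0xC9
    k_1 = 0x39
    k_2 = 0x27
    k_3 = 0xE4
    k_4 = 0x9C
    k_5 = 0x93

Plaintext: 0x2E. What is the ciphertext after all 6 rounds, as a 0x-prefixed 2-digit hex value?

0xF0

s_0 = plaintext = 0x2E
s_1 = Round(s_0, k_0) = 0xE6
s_2 = Round(s_1, k_1) = 0x64
s_3 = Round(s_2, k_2) = 0x47
s_4 = Round(s_3, k_3) = 0x75
s_5 = Round(s_4, k_4) = 0x5F
s_6 = Round(s_5, k_5) = 0xF0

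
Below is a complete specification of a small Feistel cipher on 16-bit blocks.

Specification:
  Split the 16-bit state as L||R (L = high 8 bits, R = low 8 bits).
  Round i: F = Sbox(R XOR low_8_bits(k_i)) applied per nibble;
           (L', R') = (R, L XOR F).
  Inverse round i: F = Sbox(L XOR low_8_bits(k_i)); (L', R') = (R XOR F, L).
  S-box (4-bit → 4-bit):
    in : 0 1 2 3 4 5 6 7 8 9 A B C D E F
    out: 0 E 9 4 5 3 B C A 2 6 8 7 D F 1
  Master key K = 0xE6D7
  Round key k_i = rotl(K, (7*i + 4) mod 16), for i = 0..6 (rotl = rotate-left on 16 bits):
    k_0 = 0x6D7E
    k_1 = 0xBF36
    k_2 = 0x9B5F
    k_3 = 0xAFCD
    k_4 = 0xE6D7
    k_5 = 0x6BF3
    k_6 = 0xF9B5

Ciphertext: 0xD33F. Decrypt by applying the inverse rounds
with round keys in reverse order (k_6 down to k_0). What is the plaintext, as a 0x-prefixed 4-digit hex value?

s_0 = ciphertext = 0xD33F
s_1 = InvRound(s_0, k_6) = 0x84D3
s_2 = InvRound(s_1, k_5) = 0x1F84
s_3 = InvRound(s_2, k_4) = 0xFE1F
s_4 = InvRound(s_3, k_3) = 0x5BFE
s_5 = InvRound(s_4, k_2) = 0xFB5B
s_6 = InvRound(s_5, k_1) = 0x26FB
s_7 = InvRound(s_6, k_0) = 0xC126

0xC126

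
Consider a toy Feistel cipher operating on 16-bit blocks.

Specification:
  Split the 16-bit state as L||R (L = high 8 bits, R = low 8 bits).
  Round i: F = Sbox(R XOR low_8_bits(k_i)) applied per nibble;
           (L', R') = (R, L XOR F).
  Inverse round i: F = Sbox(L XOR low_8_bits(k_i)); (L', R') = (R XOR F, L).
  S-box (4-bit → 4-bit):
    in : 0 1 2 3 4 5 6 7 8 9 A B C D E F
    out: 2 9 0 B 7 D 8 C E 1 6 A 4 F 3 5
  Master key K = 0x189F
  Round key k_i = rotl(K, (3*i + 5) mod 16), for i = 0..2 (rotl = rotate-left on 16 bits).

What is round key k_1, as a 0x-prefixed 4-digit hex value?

0x9F18

K = 0x189F
k_0 = rotl(K, (3*0+5) mod 16) = rotl(K, 5) = 0x13E3
k_1 = rotl(K, (3*1+5) mod 16) = rotl(K, 8) = 0x9F18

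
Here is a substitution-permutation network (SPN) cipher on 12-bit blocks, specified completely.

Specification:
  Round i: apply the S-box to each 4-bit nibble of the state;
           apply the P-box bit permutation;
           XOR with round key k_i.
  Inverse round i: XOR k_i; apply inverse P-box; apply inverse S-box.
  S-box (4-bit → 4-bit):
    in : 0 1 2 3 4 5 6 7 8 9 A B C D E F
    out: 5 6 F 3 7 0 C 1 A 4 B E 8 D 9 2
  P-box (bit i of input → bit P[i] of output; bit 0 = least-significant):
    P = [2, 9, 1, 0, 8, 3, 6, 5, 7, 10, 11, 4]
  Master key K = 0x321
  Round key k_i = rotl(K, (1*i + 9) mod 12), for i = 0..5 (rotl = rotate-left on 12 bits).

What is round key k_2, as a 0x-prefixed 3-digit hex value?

0x990

K = 0x321
k_0 = rotl(K, (1*0+9) mod 12) = rotl(K, 9) = 0x264
k_1 = rotl(K, (1*1+9) mod 12) = rotl(K, 10) = 0x4C8
k_2 = rotl(K, (1*2+9) mod 12) = rotl(K, 11) = 0x990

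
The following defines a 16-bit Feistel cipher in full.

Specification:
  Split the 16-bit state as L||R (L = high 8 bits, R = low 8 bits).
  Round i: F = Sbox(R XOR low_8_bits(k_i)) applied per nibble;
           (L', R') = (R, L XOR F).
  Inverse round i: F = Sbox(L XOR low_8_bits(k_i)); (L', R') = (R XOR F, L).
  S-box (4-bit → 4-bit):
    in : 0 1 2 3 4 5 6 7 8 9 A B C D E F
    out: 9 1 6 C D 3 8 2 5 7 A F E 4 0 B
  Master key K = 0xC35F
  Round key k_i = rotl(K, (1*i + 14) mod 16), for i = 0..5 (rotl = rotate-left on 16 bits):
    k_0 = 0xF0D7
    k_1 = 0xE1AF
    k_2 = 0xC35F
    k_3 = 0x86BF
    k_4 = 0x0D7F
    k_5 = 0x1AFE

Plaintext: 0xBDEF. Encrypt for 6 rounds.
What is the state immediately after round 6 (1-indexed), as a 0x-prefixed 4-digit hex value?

0x72D2

s_0 = plaintext = 0xBDEF
s_1 = Round(s_0, k_0) = 0xEF78
s_2 = Round(s_1, k_1) = 0x78AD
s_3 = Round(s_2, k_2) = 0xADCE
s_4 = Round(s_3, k_3) = 0xCE8C
s_5 = Round(s_4, k_4) = 0x8C72
s_6 = Round(s_5, k_5) = 0x72D2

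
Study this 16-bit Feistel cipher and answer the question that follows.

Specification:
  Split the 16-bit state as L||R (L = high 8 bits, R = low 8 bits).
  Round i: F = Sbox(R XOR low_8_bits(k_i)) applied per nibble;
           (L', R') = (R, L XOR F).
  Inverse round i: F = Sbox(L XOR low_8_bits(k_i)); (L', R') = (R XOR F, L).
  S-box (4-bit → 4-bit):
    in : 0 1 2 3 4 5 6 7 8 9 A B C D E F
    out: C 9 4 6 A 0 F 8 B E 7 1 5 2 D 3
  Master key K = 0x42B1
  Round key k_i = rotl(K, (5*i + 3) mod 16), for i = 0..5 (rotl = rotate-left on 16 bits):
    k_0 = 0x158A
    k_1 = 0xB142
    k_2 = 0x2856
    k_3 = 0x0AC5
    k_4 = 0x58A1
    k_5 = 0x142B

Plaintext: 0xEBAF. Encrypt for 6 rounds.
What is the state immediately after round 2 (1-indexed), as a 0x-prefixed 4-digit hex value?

s_0 = plaintext = 0xEBAF
s_1 = Round(s_0, k_0) = 0xAFAB
s_2 = Round(s_1, k_1) = 0xAB71
s_3 = Round(s_2, k_2) = 0x71E3
s_4 = Round(s_3, k_3) = 0xE33E
s_5 = Round(s_4, k_4) = 0x3E00
s_6 = Round(s_5, k_5) = 0x007F

0xAB71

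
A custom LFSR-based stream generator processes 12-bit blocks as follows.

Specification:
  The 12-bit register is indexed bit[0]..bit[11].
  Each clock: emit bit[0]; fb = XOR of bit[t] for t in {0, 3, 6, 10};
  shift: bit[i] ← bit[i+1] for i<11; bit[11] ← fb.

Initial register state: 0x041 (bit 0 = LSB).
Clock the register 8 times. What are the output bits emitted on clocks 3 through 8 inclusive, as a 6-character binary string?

000010

reg_0 = 0x041
clock 1: out=1, reg = 0x020
clock 2: out=0, reg = 0x010
clock 3: out=0, reg = 0x008
clock 4: out=0, reg = 0x804
clock 5: out=0, reg = 0x402
clock 6: out=0, reg = 0xA01
clock 7: out=1, reg = 0xD00
clock 8: out=0, reg = 0xE80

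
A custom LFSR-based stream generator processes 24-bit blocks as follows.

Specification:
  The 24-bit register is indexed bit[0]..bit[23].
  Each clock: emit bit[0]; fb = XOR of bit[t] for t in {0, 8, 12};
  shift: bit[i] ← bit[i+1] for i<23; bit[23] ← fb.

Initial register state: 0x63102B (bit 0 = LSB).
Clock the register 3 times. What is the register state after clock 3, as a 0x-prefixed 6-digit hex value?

reg_0 = 0x63102B
clock 1: out=1, reg = 0x318815
clock 2: out=1, reg = 0x98C40A
clock 3: out=0, reg = 0x4C6205

0x4C6205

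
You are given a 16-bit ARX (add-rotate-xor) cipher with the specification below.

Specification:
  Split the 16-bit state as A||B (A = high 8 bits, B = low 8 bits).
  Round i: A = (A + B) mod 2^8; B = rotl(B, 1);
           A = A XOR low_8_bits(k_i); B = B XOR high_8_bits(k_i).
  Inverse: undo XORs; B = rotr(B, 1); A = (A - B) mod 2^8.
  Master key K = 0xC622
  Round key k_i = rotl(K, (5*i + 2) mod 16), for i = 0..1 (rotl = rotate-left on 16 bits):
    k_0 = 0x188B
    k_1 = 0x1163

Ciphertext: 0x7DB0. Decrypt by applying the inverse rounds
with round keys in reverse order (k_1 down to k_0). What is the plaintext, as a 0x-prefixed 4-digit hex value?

0x6164

s_0 = ciphertext = 0x7DB0
s_1 = InvRound(s_0, k_1) = 0x4ED0
s_2 = InvRound(s_1, k_0) = 0x6164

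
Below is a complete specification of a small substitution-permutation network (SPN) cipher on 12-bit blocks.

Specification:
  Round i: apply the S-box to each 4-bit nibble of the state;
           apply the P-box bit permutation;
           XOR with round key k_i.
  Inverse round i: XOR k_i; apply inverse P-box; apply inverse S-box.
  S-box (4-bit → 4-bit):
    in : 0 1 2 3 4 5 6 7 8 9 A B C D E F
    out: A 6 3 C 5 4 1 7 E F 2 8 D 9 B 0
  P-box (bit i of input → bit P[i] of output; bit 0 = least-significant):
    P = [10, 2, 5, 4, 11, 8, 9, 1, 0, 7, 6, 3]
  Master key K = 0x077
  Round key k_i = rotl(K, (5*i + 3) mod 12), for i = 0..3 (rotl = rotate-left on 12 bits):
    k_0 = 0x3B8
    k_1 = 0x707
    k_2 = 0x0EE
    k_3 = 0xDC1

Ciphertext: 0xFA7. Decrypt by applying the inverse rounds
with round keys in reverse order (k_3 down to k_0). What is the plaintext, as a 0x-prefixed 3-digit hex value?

s_0 = ciphertext = 0xFA7
s_1 = InvRound(s_0, k_3) = 0x531
s_2 = InvRound(s_1, k_2) = 0x90E
s_3 = InvRound(s_2, k_1) = 0xD46
s_4 = InvRound(s_3, k_0) = 0x8C9

0x8C9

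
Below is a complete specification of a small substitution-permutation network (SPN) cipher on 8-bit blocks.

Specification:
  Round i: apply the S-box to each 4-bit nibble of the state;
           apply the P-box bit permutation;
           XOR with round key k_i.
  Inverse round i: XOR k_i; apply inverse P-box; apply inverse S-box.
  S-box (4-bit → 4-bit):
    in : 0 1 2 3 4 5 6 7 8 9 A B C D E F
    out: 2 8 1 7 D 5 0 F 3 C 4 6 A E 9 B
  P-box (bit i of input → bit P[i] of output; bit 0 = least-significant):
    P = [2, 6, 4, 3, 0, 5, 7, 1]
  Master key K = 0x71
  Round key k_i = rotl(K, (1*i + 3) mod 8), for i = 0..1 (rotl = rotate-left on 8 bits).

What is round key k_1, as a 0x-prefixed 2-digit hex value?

0x17

K = 0x71
k_0 = rotl(K, (1*0+3) mod 8) = rotl(K, 3) = 0x8B
k_1 = rotl(K, (1*1+3) mod 8) = rotl(K, 4) = 0x17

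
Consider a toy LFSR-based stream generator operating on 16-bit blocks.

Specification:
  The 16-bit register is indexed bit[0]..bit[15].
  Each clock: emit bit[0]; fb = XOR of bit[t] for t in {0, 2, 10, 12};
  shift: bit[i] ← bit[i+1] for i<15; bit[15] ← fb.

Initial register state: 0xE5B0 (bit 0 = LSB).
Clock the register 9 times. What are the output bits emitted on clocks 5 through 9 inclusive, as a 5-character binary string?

11011

reg_0 = 0xE5B0
clock 1: out=0, reg = 0xF2D8
clock 2: out=0, reg = 0xF96C
clock 3: out=0, reg = 0x7CB6
clock 4: out=0, reg = 0xBE5B
clock 5: out=1, reg = 0xDF2D
clock 6: out=1, reg = 0x6F96
clock 7: out=0, reg = 0x37CB
clock 8: out=1, reg = 0x9BE5
clock 9: out=1, reg = 0xCDF2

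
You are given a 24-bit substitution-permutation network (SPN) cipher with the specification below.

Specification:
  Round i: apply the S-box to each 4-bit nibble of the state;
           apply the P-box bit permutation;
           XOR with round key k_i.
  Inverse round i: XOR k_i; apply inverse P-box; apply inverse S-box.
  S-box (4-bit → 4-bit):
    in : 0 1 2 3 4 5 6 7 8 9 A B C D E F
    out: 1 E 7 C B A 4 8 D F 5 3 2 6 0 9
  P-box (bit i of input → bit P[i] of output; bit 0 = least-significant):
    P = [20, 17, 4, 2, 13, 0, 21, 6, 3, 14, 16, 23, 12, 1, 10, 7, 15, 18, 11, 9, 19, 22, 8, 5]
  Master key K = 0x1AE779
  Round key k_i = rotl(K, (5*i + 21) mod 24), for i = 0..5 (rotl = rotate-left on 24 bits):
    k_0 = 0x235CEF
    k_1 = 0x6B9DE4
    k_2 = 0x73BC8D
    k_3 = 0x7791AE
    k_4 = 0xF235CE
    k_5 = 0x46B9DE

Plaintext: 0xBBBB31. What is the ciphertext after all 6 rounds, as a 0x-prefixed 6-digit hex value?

0x363BA6

s_0 = plaintext = 0xBBBB31
s_1 = Round(s_0, k_0) = 0x4D8CB1
s_2 = Round(s_1, k_1) = 0x25E151
s_3 = Round(s_2, k_2) = 0xBCFFD8
s_4 = Round(s_3, k_3) = 0x8B8133
s_5 = Round(s_4, k_4) = 0x5FE03A
s_6 = Round(s_5, k_5) = 0x363BA6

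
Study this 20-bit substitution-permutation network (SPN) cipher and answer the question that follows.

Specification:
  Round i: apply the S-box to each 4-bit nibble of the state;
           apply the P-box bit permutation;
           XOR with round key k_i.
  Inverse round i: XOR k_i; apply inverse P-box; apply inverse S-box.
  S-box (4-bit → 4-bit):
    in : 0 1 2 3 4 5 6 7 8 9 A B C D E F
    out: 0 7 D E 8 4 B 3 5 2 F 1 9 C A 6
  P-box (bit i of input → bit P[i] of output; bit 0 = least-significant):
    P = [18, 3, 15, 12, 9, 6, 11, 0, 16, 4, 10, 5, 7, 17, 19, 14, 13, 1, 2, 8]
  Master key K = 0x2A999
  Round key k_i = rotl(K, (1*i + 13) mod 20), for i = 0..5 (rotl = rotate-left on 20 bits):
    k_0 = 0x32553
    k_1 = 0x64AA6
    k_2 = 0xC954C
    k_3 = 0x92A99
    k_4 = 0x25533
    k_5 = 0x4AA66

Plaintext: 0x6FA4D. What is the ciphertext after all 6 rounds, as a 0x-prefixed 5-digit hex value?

0x6AC2E

s_0 = plaintext = 0x6FA4D
s_1 = Round(s_0, k_0) = 0x89060
s_2 = Round(s_1, k_1) = 0x468E3
s_3 = Round(s_2, k_2) = 0xF4085
s_4 = Round(s_3, k_3) = 0x9E09F
s_5 = Round(s_4, k_4) = 0x09579
s_6 = Round(s_5, k_5) = 0x6AC2E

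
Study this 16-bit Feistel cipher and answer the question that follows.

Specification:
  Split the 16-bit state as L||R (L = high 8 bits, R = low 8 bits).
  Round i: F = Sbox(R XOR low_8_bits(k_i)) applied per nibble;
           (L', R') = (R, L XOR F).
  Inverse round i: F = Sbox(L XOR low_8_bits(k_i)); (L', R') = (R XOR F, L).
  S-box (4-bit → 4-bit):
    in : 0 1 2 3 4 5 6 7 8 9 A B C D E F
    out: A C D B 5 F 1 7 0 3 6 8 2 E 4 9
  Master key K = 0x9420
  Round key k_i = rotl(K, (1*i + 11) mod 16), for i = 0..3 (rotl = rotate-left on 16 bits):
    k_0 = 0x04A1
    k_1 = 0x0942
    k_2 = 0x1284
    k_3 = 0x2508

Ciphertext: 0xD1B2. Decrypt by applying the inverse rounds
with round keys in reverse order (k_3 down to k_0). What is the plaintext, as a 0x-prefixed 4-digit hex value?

0x3323

s_0 = ciphertext = 0xD1B2
s_1 = InvRound(s_0, k_3) = 0x51D1
s_2 = InvRound(s_1, k_2) = 0x3E51
s_3 = InvRound(s_2, k_1) = 0x233E
s_4 = InvRound(s_3, k_0) = 0x3323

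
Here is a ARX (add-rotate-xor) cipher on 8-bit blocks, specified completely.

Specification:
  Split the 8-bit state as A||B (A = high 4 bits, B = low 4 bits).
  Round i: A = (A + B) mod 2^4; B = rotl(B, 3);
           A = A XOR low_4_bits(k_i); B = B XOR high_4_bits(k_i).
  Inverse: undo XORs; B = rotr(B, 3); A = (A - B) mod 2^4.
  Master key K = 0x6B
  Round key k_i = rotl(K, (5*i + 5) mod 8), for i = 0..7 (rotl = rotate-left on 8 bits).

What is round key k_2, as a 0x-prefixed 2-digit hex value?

0xB5

K = 0x6B
k_0 = rotl(K, (5*0+5) mod 8) = rotl(K, 5) = 0x6D
k_1 = rotl(K, (5*1+5) mod 8) = rotl(K, 2) = 0xAD
k_2 = rotl(K, (5*2+5) mod 8) = rotl(K, 7) = 0xB5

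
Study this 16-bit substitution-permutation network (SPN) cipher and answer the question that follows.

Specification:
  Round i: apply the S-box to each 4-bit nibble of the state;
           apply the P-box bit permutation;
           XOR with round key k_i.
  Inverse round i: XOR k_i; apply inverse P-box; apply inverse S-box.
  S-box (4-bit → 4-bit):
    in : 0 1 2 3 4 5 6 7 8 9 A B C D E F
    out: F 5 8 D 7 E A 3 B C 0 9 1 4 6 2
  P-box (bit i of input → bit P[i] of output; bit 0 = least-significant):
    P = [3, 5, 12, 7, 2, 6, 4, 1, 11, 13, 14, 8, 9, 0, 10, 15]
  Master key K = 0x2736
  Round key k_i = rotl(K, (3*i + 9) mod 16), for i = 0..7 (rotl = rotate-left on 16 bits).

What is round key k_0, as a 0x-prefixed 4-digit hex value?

K = 0x2736
k_0 = rotl(K, (3*0+9) mod 16) = rotl(K, 9) = 0x6C4E

0x6C4E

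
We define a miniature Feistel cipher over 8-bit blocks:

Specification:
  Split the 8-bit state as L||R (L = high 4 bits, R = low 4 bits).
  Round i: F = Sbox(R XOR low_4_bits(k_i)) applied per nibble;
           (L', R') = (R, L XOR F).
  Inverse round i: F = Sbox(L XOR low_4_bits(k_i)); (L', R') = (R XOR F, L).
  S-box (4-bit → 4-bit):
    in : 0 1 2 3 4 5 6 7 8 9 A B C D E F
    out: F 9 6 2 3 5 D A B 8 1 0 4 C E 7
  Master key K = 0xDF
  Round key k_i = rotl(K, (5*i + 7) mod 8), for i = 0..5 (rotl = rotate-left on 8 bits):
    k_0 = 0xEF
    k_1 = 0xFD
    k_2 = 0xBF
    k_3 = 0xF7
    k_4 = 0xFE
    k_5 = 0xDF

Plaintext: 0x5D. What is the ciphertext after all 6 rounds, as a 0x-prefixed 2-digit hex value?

s_0 = plaintext = 0x5D
s_1 = Round(s_0, k_0) = 0xD3
s_2 = Round(s_1, k_1) = 0x33
s_3 = Round(s_2, k_2) = 0x37
s_4 = Round(s_3, k_3) = 0x7C
s_5 = Round(s_4, k_4) = 0xC1
s_6 = Round(s_5, k_5) = 0x12

0x12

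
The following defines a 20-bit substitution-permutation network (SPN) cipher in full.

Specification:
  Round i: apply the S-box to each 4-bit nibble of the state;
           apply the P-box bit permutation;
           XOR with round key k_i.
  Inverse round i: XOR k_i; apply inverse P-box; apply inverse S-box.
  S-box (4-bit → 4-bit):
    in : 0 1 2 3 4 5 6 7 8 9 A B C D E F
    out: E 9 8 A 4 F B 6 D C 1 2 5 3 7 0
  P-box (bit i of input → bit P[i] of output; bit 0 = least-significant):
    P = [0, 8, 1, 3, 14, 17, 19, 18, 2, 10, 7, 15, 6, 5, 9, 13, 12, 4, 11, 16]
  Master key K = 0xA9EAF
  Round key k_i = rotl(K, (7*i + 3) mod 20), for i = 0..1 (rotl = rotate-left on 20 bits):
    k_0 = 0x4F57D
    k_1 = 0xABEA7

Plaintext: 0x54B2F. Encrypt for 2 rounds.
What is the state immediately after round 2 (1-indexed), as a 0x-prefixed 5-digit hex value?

0xDE9C6

s_0 = plaintext = 0x54B2F
s_1 = Round(s_0, k_0) = 0x1EB6D
s_2 = Round(s_1, k_1) = 0xDE9C6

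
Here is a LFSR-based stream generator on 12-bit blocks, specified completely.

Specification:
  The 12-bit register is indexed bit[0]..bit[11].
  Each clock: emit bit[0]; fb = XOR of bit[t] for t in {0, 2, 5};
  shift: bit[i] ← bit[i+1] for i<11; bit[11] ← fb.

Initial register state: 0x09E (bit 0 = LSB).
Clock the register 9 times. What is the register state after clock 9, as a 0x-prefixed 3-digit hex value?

0x1E8

reg_0 = 0x09E
clock 1: out=0, reg = 0x84F
clock 2: out=1, reg = 0x427
clock 3: out=1, reg = 0xA13
clock 4: out=1, reg = 0xD09
clock 5: out=1, reg = 0xE84
clock 6: out=0, reg = 0xF42
clock 7: out=0, reg = 0x7A1
clock 8: out=1, reg = 0x3D0
clock 9: out=0, reg = 0x1E8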